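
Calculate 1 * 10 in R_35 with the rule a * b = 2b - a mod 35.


1 * 10 = 2*10 - 1 mod 35
= 20 - 1 mod 35
= 19 mod 35 = 19

19


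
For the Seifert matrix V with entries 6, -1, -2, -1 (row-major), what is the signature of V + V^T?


Step 1: V + V^T = [[12, -3], [-3, -2]]
Step 2: trace = 10, det = -33
Step 3: Discriminant = 10^2 - 4*(-33) = 232
Step 4: Eigenvalues: 12.6158, -2.61577
Step 5: Signature = (# positive eigenvalues) - (# negative eigenvalues) = 0

0


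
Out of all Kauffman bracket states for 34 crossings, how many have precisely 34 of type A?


We choose which 34 of 34 crossings get A-smoothings.
C(34, 34) = 34! / (34! * 0!)
= 1

1


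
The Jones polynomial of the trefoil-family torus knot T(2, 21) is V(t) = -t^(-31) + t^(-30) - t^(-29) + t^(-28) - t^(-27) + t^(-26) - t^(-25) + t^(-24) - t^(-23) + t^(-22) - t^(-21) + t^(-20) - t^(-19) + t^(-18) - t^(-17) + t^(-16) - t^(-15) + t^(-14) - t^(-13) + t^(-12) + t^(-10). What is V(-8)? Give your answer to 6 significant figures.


Substituting t = -8 into V(t) = -t^(-31) + t^(-30) - t^(-29) + t^(-28) - t^(-27) + t^(-26) - t^(-25) + t^(-24) - t^(-23) + t^(-22) - t^(-21) + t^(-20) - t^(-19) + t^(-18) - t^(-17) + t^(-16) - t^(-15) + t^(-14) - t^(-13) + t^(-12) + t^(-10):
  (-)t^(-31) = 1.00974e-28
  (+)t^(-30) = 8.07794e-28
  (-)t^(-29) = 6.46235e-27
  (+)t^(-28) = 5.16988e-26
  (-)t^(-27) = 4.1359e-25
  (+)t^(-26) = 3.30872e-24
  (-)t^(-25) = 2.64698e-23
  (+)t^(-24) = 2.11758e-22
  (-)t^(-23) = 1.69407e-21
  (+)t^(-22) = 1.35525e-20
  (-)t^(-21) = 1.0842e-19
  (+)t^(-20) = 8.67362e-19
  (-)t^(-19) = 6.93889e-18
  (+)t^(-18) = 5.55112e-17
  (-)t^(-17) = 4.44089e-16
  (+)t^(-16) = 3.55271e-15
  (-)t^(-15) = 2.84217e-14
  (+)t^(-14) = 2.27374e-13
  (-)t^(-13) = 1.81899e-12
  (+)t^(-12) = 1.45519e-11
  (+)t^(-10) = 9.31323e-10
Sum = (1.00974e-28) + (8.07794e-28) + (6.46235e-27) + (5.16988e-26) + (4.1359e-25) + (3.30872e-24) + (2.64698e-23) + (2.11758e-22) + (1.69407e-21) + (1.35525e-20) + (1.0842e-19) + (8.67362e-19) + (6.93889e-18) + (5.55112e-17) + (4.44089e-16) + (3.55271e-15) + (2.84217e-14) + (2.27374e-13) + (1.81899e-12) + (1.45519e-11) + (9.31323e-10)
= 9.479533349e-10
Rounded to 6 significant figures: 9.47953e-10

9.47953e-10


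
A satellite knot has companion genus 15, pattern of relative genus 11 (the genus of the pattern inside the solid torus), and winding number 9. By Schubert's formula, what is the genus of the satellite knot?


Schubert: g(satellite) = g_rel(pattern) + |winding| * g(companion),
where g_rel(pattern) is the genus of the pattern relative to the solid torus.
= 11 + 9 * 15
= 11 + 135 = 146

146


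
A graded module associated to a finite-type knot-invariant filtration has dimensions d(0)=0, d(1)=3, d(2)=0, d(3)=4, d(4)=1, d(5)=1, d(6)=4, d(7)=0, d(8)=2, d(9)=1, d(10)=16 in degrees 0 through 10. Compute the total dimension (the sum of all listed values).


Total dimension = d(0) + d(1) + ... + d(10)
= 0 + 3 + 0 + 4 + 1 + 1 + 4 + 0 + 2 + 1 + 16
= 32

32


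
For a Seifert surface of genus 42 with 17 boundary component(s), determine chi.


chi = 2 - 2g - b
= 2 - 2*42 - 17
= 2 - 84 - 17 = -99

-99


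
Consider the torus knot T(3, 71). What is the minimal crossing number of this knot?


For a torus knot T(p, q) with gcd(p,q)=1,
the crossing number is min(p*(q-1), q*(p-1)).
p*(q-1) = 3*70 = 210
q*(p-1) = 71*2 = 142
min(210, 142) = 142

142


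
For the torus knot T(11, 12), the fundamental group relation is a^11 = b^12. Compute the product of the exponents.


The relation is a^11 = b^12.
Product of exponents = 11 * 12
= 132

132


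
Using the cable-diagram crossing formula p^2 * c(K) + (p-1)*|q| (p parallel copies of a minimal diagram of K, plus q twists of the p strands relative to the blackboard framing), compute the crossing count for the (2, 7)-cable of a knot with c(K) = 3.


Step 1: Each of the c(K) crossings of the companion diagram becomes p*p = p^2 crossings among the p parallel strands, and each of the |q| twists s_1 s_2 ... s_(p-1) adds (p-1) crossings.
  Crossings = p^2 * c(K) + (p-1)*|q|
Step 2: = 2^2 * 3 + (2-1)*7
Step 3: = 4*3 + 1*7
Step 4: = 12 + 7 = 19

19


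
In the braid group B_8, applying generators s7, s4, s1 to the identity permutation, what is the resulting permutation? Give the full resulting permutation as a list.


Starting with identity [1, 2, 3, 4, 5, 6, 7, 8].
Apply generators in sequence:
  After s7: [1, 2, 3, 4, 5, 6, 8, 7]
  After s4: [1, 2, 3, 5, 4, 6, 8, 7]
  After s1: [2, 1, 3, 5, 4, 6, 8, 7]
Final permutation: [2, 1, 3, 5, 4, 6, 8, 7]

[2, 1, 3, 5, 4, 6, 8, 7]


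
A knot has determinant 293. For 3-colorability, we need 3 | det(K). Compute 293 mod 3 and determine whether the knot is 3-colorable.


Step 1: A knot is p-colorable if and only if p divides its determinant.
Step 2: Compute 293 mod 3.
293 = 97 * 3 + 2
Step 3: 293 mod 3 = 2
Step 4: The knot is 3-colorable: no

2


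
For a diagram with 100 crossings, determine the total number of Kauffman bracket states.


Each crossing contributes 2 choices (A-smoothing or B-smoothing).
Total states = 2^100 = 1267650600228229401496703205376

1267650600228229401496703205376


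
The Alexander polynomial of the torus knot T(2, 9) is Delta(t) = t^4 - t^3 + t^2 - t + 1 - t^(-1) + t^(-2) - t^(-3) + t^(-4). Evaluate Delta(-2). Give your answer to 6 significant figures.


Substituting t = -2 into Delta(t) = t^4 - t^3 + t^2 - t + 1 - t^(-1) + t^(-2) - t^(-3) + t^(-4):
Term values: (16) + (8) + (4) + (2) + (1) + (0.5) + (0.25) + (0.125) + (0.0625)
Sum = 31.9375
Rounded to 6 significant figures: 31.9375

31.9375


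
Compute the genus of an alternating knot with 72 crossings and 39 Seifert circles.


For alternating knots, g = (c - s + 1)/2.
= (72 - 39 + 1)/2
= 34/2 = 17

17


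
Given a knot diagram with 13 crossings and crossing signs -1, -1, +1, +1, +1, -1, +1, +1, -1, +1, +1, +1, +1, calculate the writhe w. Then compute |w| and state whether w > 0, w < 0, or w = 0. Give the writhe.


Step 1: Count positive crossings (+1).
Positive crossings: 9
Step 2: Count negative crossings (-1).
Negative crossings: 4
Step 3: Writhe = (positive) - (negative)
w = 9 - 4 = 5
Step 4: |w| = 5, and w is positive

5


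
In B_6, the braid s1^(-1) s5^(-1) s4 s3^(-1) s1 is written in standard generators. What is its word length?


The word length counts the number of generators (including inverses).
Listing each generator: s1^(-1), s5^(-1), s4, s3^(-1), s1
There are 5 generators in this braid word.

5


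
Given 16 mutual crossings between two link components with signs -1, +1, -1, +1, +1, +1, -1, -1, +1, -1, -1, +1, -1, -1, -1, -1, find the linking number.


Step 1: Count positive crossings: 6
Step 2: Count negative crossings: 10
Step 3: Sum of signs = 6 - 10 = -4
Step 4: Linking number = sum/2 = -4/2 = -2

-2


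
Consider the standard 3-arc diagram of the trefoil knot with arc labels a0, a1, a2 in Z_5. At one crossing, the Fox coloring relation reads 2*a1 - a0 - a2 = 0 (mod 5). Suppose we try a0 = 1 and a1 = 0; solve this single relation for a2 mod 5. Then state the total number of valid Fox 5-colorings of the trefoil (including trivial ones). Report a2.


Step 1: Apply the given crossing relation 2*a1 - a0 - a2 = 0 (mod 5).
  a2 = 2*a1 - a0 mod 5
  a2 = 2*0 - 1 mod 5
  a2 = 0 - 1 mod 5
  a2 = -1 mod 5 = 4
Step 2: The trefoil has determinant 3.
  Number of Fox p-colorings (p prime) is p^2 if p = 3, else p.
  Since 5 does not divide 3, only trivial (constant) colorings exist.
  (So the trial a0 = 1, a1 = 0 with a0 != a1 does NOT extend to a valid coloring of the whole trefoil: the other two crossing relations require 3*(a1 - a0) = 0 (mod 5), which fails.)
  Total colorings = 5
Step 3: a2 = 4, total Fox 5-colorings = 5

4


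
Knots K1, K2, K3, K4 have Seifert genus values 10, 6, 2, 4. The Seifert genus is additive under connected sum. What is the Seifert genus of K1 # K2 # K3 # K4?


The Seifert genus is additive under connected sum.
Seifert genus(K1 # K2 # K3 # K4) = (10) + (6) + (2) + (4)
= 22

22


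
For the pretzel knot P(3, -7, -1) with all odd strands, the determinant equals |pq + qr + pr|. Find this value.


Step 1: Compute pq + qr + pr.
pq = 3*(-7) = -21
qr = (-7)*(-1) = 7
pr = 3*(-1) = -3
pq + qr + pr = -21 + 7 + (-3) = -17
Step 2: Take absolute value.
det(P(3,-7,-1)) = |-17| = 17

17


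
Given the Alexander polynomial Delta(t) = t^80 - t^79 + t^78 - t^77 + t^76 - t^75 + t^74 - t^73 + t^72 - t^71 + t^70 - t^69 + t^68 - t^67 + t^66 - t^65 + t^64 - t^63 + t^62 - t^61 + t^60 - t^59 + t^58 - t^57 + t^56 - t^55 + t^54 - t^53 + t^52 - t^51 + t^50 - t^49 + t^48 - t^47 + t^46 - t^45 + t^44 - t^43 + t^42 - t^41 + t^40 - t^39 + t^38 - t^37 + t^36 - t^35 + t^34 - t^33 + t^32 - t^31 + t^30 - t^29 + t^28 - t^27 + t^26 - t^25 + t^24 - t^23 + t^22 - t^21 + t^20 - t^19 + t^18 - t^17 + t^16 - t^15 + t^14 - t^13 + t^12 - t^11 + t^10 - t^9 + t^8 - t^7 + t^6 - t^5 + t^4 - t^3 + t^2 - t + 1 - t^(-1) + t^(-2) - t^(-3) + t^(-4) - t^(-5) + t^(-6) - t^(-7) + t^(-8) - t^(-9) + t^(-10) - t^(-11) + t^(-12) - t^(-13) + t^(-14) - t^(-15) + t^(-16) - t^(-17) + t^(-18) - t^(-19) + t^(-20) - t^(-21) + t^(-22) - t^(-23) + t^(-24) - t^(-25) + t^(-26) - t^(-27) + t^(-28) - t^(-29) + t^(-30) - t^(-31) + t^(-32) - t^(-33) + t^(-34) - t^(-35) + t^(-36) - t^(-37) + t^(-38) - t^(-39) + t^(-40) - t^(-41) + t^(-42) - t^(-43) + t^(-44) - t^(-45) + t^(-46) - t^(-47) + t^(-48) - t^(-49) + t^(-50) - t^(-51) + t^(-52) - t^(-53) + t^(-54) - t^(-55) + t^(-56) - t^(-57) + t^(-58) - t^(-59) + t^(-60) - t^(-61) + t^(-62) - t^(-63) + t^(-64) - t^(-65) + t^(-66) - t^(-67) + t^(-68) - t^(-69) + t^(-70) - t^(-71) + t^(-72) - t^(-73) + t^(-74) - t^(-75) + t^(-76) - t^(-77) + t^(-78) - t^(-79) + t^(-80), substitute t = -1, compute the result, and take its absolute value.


Step 1: The polynomial has 161 terms with alternating signs, exponents from 80 down to -80.
Step 2: Substitute t = -1. The i-th term has coefficient (-1)^i and exponent (m-i),
  so its value is (-1)^i * (-1)^(m-i) = (-1)^m = 1 for every i.
Step 3: All 161 terms equal 1, so Delta(-1) = 161 * (1) = 161
Step 4: |Delta(-1)| = 161

161


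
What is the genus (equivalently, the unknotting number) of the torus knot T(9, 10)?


For a torus knot T(p,q), both the unknotting number and genus equal (p-1)(q-1)/2.
= (9-1)(10-1)/2
= 8*9/2
= 72/2 = 36

36


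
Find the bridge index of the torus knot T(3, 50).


The bridge number of T(p,q) is min(p,q).
min(3, 50) = 3

3


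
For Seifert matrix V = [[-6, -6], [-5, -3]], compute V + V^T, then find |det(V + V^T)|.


Step 1: Form V + V^T where V = [[-6, -6], [-5, -3]]
  V^T = [[-6, -5], [-6, -3]]
  V + V^T = [[-12, -11], [-11, -6]]
Step 2: det(V + V^T) = (-12)*(-6) - (-11)*(-11)
  = 72 - 121 = -49
Step 3: Knot determinant = |det(V + V^T)| = |-49| = 49

49


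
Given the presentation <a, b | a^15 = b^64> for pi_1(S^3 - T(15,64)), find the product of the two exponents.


The relation is a^15 = b^64.
Product of exponents = 15 * 64
= 960

960


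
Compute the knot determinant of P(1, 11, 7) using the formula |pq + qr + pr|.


Step 1: Compute pq + qr + pr.
pq = 1*11 = 11
qr = 11*7 = 77
pr = 1*7 = 7
pq + qr + pr = 11 + 77 + 7 = 95
Step 2: Take absolute value.
det(P(1,11,7)) = |95| = 95

95


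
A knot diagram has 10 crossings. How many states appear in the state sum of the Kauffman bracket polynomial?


Each crossing contributes 2 choices (A-smoothing or B-smoothing).
Total states = 2^10 = 1024

1024


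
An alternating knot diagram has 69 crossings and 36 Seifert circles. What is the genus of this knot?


For alternating knots, g = (c - s + 1)/2.
= (69 - 36 + 1)/2
= 34/2 = 17

17


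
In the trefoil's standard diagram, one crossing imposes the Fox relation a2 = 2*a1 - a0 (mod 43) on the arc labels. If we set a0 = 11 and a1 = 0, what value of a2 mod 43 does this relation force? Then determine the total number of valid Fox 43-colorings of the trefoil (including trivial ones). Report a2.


Step 1: Apply the given crossing relation 2*a1 - a0 - a2 = 0 (mod 43).
  a2 = 2*a1 - a0 mod 43
  a2 = 2*0 - 11 mod 43
  a2 = 0 - 11 mod 43
  a2 = -11 mod 43 = 32
Step 2: The trefoil has determinant 3.
  Number of Fox p-colorings (p prime) is p^2 if p = 3, else p.
  Since 43 does not divide 3, only trivial (constant) colorings exist.
  (So the trial a0 = 11, a1 = 0 with a0 != a1 does NOT extend to a valid coloring of the whole trefoil: the other two crossing relations require 3*(a1 - a0) = 0 (mod 43), which fails.)
  Total colorings = 43
Step 3: a2 = 32, total Fox 43-colorings = 43

32


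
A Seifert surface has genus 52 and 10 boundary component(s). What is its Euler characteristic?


chi = 2 - 2g - b
= 2 - 2*52 - 10
= 2 - 104 - 10 = -112

-112


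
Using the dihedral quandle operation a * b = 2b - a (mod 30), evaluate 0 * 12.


0 * 12 = 2*12 - 0 mod 30
= 24 - 0 mod 30
= 24 mod 30 = 24

24


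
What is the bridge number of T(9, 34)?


The bridge number of T(p,q) is min(p,q).
min(9, 34) = 9

9


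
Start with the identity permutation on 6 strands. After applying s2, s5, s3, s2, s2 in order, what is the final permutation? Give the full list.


Starting with identity [1, 2, 3, 4, 5, 6].
Apply generators in sequence:
  After s2: [1, 3, 2, 4, 5, 6]
  After s5: [1, 3, 2, 4, 6, 5]
  After s3: [1, 3, 4, 2, 6, 5]
  After s2: [1, 4, 3, 2, 6, 5]
  After s2: [1, 3, 4, 2, 6, 5]
Final permutation: [1, 3, 4, 2, 6, 5]

[1, 3, 4, 2, 6, 5]


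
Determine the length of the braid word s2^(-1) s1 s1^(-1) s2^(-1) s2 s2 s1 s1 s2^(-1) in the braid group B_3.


The word length counts the number of generators (including inverses).
Listing each generator: s2^(-1), s1, s1^(-1), s2^(-1), s2, s2, s1, s1, s2^(-1)
There are 9 generators in this braid word.

9


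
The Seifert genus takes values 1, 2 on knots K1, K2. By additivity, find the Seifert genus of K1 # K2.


The Seifert genus is additive under connected sum.
Seifert genus(K1 # K2) = (1) + (2)
= 3

3


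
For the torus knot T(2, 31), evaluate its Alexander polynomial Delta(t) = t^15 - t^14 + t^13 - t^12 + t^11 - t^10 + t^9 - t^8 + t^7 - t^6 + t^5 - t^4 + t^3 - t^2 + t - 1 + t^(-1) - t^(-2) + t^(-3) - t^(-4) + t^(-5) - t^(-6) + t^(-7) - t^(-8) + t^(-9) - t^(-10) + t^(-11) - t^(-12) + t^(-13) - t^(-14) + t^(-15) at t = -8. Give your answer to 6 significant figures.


Substituting t = -8 into Delta(t) = t^15 - t^14 + t^13 - t^12 + t^11 - t^10 + t^9 - t^8 + t^7 - t^6 + t^5 - t^4 + t^3 - t^2 + t - 1 + t^(-1) - t^(-2) + t^(-3) - t^(-4) + t^(-5) - t^(-6) + t^(-7) - t^(-8) + t^(-9) - t^(-10) + t^(-11) - t^(-12) + t^(-13) - t^(-14) + t^(-15):
Term values: (-35184372088832) + (-4398046511104) + (-549755813888) + (-68719476736) + (-8589934592) + (-1073741824) + (-134217728) + (-16777216) + (-2097152) + (-262144) + (-32768) + (-4096) + (-512) + (-64) + (-8) + (-1) + (-0.125) + (-0.015625) + (-0.00195312) + (-0.000244141) + (-3.05176e-05) + (-3.8147e-06) + (-4.76837e-07) + (-5.96046e-08) + (-7.45058e-09) + (-9.31323e-10) + (-1.16415e-10) + (-1.45519e-11) + (-1.81899e-12) + (-2.27374e-13) + (-2.84217e-14)
Sum = -4.021071096e+13
Rounded to 6 significant figures: -4.02107e+13

-4.02107e+13


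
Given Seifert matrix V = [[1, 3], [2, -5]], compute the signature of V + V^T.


Step 1: V + V^T = [[2, 5], [5, -10]]
Step 2: trace = -8, det = -45
Step 3: Discriminant = (-8)^2 - 4*(-45) = 244
Step 4: Eigenvalues: 3.81025, -11.8102
Step 5: Signature = (# positive eigenvalues) - (# negative eigenvalues) = 0

0


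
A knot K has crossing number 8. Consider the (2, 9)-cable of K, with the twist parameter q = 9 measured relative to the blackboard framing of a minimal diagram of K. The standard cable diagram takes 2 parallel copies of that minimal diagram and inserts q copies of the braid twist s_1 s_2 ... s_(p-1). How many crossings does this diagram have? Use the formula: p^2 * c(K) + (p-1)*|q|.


Step 1: Each of the c(K) crossings of the companion diagram becomes p*p = p^2 crossings among the p parallel strands, and each of the |q| twists s_1 s_2 ... s_(p-1) adds (p-1) crossings.
  Crossings = p^2 * c(K) + (p-1)*|q|
Step 2: = 2^2 * 8 + (2-1)*9
Step 3: = 4*8 + 1*9
Step 4: = 32 + 9 = 41

41


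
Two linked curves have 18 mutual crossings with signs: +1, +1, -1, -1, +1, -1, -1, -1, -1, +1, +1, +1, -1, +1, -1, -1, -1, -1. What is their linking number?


Step 1: Count positive crossings: 7
Step 2: Count negative crossings: 11
Step 3: Sum of signs = 7 - 11 = -4
Step 4: Linking number = sum/2 = -4/2 = -2

-2


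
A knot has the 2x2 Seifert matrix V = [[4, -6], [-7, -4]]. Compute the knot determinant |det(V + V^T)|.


Step 1: Form V + V^T where V = [[4, -6], [-7, -4]]
  V^T = [[4, -7], [-6, -4]]
  V + V^T = [[8, -13], [-13, -8]]
Step 2: det(V + V^T) = 8*(-8) - (-13)*(-13)
  = -64 - 169 = -233
Step 3: Knot determinant = |det(V + V^T)| = |-233| = 233

233


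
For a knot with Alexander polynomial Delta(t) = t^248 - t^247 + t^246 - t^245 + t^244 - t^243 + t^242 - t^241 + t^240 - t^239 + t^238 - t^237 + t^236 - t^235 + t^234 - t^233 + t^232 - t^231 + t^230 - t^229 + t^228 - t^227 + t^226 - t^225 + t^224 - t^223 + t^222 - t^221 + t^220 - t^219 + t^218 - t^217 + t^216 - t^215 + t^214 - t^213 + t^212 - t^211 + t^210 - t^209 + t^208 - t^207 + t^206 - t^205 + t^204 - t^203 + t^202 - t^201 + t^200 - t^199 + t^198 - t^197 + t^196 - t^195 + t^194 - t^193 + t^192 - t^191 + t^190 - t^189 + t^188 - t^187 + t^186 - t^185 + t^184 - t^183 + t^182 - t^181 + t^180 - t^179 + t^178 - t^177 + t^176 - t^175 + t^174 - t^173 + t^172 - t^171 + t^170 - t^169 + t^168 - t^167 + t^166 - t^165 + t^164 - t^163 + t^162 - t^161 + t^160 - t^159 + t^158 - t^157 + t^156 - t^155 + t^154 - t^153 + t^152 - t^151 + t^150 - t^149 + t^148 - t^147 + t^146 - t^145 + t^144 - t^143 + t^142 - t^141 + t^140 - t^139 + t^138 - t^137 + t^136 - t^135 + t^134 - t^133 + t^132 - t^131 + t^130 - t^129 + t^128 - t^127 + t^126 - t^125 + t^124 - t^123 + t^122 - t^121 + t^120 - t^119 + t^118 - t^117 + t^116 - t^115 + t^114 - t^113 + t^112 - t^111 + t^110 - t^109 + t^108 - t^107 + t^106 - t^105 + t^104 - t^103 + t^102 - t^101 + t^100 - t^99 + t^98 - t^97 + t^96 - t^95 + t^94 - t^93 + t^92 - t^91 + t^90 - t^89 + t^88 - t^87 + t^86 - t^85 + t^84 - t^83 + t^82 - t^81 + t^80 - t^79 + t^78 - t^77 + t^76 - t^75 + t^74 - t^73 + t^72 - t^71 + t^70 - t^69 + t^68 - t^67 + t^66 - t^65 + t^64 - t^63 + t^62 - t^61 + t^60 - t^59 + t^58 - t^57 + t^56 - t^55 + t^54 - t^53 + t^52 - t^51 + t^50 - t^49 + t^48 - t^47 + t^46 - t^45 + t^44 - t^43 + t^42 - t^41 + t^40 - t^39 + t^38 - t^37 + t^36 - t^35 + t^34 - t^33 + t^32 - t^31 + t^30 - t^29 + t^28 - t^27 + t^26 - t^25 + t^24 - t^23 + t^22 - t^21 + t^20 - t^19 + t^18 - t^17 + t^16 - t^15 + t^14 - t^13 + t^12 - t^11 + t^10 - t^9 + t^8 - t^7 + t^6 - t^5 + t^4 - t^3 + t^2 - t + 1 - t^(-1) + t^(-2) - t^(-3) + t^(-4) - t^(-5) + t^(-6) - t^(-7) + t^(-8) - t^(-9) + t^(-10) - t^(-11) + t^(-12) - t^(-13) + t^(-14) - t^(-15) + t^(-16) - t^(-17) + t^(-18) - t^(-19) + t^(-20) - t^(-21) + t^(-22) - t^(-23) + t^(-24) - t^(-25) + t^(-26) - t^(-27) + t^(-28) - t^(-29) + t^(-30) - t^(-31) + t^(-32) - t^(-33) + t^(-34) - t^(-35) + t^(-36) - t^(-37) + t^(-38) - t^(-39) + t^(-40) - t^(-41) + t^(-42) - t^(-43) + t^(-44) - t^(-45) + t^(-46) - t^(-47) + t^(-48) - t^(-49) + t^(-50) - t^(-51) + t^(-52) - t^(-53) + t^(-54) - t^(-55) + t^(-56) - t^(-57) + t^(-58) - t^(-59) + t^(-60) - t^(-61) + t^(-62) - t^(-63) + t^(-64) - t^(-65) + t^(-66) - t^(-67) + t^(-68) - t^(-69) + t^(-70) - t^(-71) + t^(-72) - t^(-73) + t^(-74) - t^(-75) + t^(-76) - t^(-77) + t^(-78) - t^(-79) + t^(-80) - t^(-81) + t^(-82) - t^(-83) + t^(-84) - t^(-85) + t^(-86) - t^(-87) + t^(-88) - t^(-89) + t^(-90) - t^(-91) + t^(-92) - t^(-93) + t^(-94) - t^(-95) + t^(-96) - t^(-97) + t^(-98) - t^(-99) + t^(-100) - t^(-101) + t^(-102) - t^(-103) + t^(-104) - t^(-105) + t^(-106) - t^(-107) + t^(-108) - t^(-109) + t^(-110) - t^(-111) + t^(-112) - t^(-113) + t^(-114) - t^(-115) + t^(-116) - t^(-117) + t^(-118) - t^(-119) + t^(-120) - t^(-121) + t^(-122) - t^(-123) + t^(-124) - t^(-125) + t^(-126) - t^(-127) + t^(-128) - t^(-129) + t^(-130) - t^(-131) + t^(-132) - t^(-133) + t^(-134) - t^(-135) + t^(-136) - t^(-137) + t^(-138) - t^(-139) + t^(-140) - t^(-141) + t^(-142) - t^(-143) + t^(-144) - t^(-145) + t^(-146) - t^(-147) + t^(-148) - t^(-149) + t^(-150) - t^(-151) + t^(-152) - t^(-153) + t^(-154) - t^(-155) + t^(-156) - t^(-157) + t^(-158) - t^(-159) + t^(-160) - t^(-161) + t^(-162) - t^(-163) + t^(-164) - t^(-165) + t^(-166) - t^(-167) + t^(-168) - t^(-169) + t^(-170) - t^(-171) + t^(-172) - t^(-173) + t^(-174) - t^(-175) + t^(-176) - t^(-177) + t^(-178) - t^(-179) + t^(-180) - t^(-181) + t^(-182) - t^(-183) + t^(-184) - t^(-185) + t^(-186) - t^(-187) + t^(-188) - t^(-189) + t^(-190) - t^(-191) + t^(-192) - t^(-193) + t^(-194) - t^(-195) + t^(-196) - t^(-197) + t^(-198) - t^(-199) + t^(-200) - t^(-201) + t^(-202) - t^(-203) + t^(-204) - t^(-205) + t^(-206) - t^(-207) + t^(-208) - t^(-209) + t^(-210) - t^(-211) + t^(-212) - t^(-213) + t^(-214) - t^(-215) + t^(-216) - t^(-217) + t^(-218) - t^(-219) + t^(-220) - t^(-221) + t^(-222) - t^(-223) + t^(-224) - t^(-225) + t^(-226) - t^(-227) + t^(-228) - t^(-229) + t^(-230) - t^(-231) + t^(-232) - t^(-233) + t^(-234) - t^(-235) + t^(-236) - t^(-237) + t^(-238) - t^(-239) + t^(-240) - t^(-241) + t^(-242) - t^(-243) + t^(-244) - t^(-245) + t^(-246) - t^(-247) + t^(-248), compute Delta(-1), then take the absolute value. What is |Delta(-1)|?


Step 1: The polynomial has 497 terms with alternating signs, exponents from 248 down to -248.
Step 2: Substitute t = -1. The i-th term has coefficient (-1)^i and exponent (m-i),
  so its value is (-1)^i * (-1)^(m-i) = (-1)^m = 1 for every i.
Step 3: All 497 terms equal 1, so Delta(-1) = 497 * (1) = 497
Step 4: |Delta(-1)| = 497

497


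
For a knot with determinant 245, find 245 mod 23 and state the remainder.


Step 1: A knot is p-colorable if and only if p divides its determinant.
Step 2: Compute 245 mod 23.
245 = 10 * 23 + 15
Step 3: 245 mod 23 = 15
Step 4: The knot is 23-colorable: no

15


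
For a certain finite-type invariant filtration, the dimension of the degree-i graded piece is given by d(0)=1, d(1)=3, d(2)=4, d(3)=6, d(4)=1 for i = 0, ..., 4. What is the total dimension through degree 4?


Total dimension = d(0) + d(1) + ... + d(4)
= 1 + 3 + 4 + 6 + 1
= 15

15


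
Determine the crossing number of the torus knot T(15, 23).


For a torus knot T(p, q) with gcd(p,q)=1,
the crossing number is min(p*(q-1), q*(p-1)).
p*(q-1) = 15*22 = 330
q*(p-1) = 23*14 = 322
min(330, 322) = 322

322


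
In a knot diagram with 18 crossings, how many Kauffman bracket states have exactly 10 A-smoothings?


We choose which 10 of 18 crossings get A-smoothings.
C(18, 10) = 18! / (10! * 8!)
= 43758

43758


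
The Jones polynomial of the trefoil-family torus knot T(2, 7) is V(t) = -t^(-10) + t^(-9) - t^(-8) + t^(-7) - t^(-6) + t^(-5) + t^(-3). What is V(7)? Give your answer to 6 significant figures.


Substituting t = 7 into V(t) = -t^(-10) + t^(-9) - t^(-8) + t^(-7) - t^(-6) + t^(-5) + t^(-3):
  (-)t^(-10) = -3.54013e-09
  (+)t^(-9) = 2.47809e-08
  (-)t^(-8) = -1.73467e-07
  (+)t^(-7) = 1.21427e-06
  (-)t^(-6) = -8.49986e-06
  (+)t^(-5) = 5.9499e-05
  (+)t^(-3) = 0.00291545
Sum = (-3.54013e-09) + (2.47809e-08) + (-1.73467e-07) + (1.21427e-06) + (-8.49986e-06) + (5.9499e-05) + (0.00291545)
= 0.002967513094
Rounded to 6 significant figures: 0.00296751

0.00296751


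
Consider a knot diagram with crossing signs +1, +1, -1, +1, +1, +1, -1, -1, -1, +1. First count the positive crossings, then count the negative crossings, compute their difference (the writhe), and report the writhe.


Step 1: Count positive crossings (+1).
Positive crossings: 6
Step 2: Count negative crossings (-1).
Negative crossings: 4
Step 3: Writhe = (positive) - (negative)
w = 6 - 4 = 2
Step 4: |w| = 2, and w is positive

2


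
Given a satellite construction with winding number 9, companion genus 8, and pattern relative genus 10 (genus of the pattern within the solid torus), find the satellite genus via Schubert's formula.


Schubert: g(satellite) = g_rel(pattern) + |winding| * g(companion),
where g_rel(pattern) is the genus of the pattern relative to the solid torus.
= 10 + 9 * 8
= 10 + 72 = 82

82


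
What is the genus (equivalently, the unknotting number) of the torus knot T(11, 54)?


For a torus knot T(p,q), both the unknotting number and genus equal (p-1)(q-1)/2.
= (11-1)(54-1)/2
= 10*53/2
= 530/2 = 265

265


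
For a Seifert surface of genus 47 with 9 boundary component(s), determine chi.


chi = 2 - 2g - b
= 2 - 2*47 - 9
= 2 - 94 - 9 = -101

-101


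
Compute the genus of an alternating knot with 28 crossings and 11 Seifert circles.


For alternating knots, g = (c - s + 1)/2.
= (28 - 11 + 1)/2
= 18/2 = 9

9


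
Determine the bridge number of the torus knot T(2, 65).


The bridge number of T(p,q) is min(p,q).
min(2, 65) = 2

2


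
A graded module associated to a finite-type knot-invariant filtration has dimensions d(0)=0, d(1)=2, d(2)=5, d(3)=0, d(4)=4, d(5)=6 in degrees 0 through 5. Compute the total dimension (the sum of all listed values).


Total dimension = d(0) + d(1) + ... + d(5)
= 0 + 2 + 5 + 0 + 4 + 6
= 17

17


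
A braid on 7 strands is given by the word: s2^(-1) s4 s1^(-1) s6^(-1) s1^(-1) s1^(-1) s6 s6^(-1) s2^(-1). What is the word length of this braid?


The word length counts the number of generators (including inverses).
Listing each generator: s2^(-1), s4, s1^(-1), s6^(-1), s1^(-1), s1^(-1), s6, s6^(-1), s2^(-1)
There are 9 generators in this braid word.

9


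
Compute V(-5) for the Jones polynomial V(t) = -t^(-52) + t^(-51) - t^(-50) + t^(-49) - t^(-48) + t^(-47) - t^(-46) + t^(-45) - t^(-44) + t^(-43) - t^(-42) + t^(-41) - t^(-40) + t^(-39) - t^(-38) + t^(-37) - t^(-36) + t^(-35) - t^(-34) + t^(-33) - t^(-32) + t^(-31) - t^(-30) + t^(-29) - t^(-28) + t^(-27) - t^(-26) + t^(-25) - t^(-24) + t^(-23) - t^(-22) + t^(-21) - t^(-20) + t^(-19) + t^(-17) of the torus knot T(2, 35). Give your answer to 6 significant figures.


Substituting t = -5 into V(t) = -t^(-52) + t^(-51) - t^(-50) + t^(-49) - t^(-48) + t^(-47) - t^(-46) + t^(-45) - t^(-44) + t^(-43) - t^(-42) + t^(-41) - t^(-40) + t^(-39) - t^(-38) + t^(-37) - t^(-36) + t^(-35) - t^(-34) + t^(-33) - t^(-32) + t^(-31) - t^(-30) + t^(-29) - t^(-28) + t^(-27) - t^(-26) + t^(-25) - t^(-24) + t^(-23) - t^(-22) + t^(-21) - t^(-20) + t^(-19) + t^(-17):
  (-)t^(-52) = -4.5036e-37
  (+)t^(-51) = -2.2518e-36
  (-)t^(-50) = -1.1259e-35
  (+)t^(-49) = -5.6295e-35
  (-)t^(-48) = -2.81475e-34
  (+)t^(-47) = -1.40737e-33
  (-)t^(-46) = -7.03687e-33
  (+)t^(-45) = -3.51844e-32
  (-)t^(-44) = -1.75922e-31
  (+)t^(-43) = -8.79609e-31
  (-)t^(-42) = -4.39805e-30
  (+)t^(-41) = -2.19902e-29
  (-)t^(-40) = -1.09951e-28
  (+)t^(-39) = -5.49756e-28
  (-)t^(-38) = -2.74878e-27
  (+)t^(-37) = -1.37439e-26
  (-)t^(-36) = -6.87195e-26
  (+)t^(-35) = -3.43597e-25
  (-)t^(-34) = -1.71799e-24
  (+)t^(-33) = -8.58993e-24
  (-)t^(-32) = -4.29497e-23
  (+)t^(-31) = -2.14748e-22
  (-)t^(-30) = -1.07374e-21
  (+)t^(-29) = -5.36871e-21
  (-)t^(-28) = -2.68435e-20
  (+)t^(-27) = -1.34218e-19
  (-)t^(-26) = -6.71089e-19
  (+)t^(-25) = -3.35544e-18
  (-)t^(-24) = -1.67772e-17
  (+)t^(-23) = -8.38861e-17
  (-)t^(-22) = -4.1943e-16
  (+)t^(-21) = -2.09715e-15
  (-)t^(-20) = -1.04858e-14
  (+)t^(-19) = -5.24288e-14
  (+)t^(-17) = -1.31072e-12
Sum = (-4.5036e-37) + (-2.2518e-36) + (-1.1259e-35) + (-5.6295e-35) + (-2.81475e-34) + (-1.40737e-33) + (-7.03687e-33) + (-3.51844e-32) + (-1.75922e-31) + (-8.79609e-31) + (-4.39805e-30) + (-2.19902e-29) + (-1.09951e-28) + (-5.49756e-28) + (-2.74878e-27) + (-1.37439e-26) + (-6.87195e-26) + (-3.43597e-25) + (-1.71799e-24) + (-8.58993e-24) + (-4.29497e-23) + (-2.14748e-22) + (-1.07374e-21) + (-5.36871e-21) + (-2.68435e-20) + (-1.34218e-19) + (-6.71089e-19) + (-3.35544e-18) + (-1.67772e-17) + (-8.38861e-17) + (-4.1943e-16) + (-2.09715e-15) + (-1.04858e-14) + (-5.24288e-14) + (-1.31072e-12)
= -1.376256e-12
Rounded to 6 significant figures: -1.37626e-12

-1.37626e-12


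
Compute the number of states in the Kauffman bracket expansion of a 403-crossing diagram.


Each crossing contributes 2 choices (A-smoothing or B-smoothing).
Total states = 2^403 = 20657999024695268717247353376024094994637646342633788102645274852325180976134729557037162826241102651487225375781979947008

20657999024695268717247353376024094994637646342633788102645274852325180976134729557037162826241102651487225375781979947008


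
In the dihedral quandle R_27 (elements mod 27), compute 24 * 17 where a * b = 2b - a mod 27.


24 * 17 = 2*17 - 24 mod 27
= 34 - 24 mod 27
= 10 mod 27 = 10

10


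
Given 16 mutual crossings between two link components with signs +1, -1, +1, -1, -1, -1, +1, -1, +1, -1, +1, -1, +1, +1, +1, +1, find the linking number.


Step 1: Count positive crossings: 9
Step 2: Count negative crossings: 7
Step 3: Sum of signs = 9 - 7 = 2
Step 4: Linking number = sum/2 = 2/2 = 1

1


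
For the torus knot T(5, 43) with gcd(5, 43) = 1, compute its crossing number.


For a torus knot T(p, q) with gcd(p,q)=1,
the crossing number is min(p*(q-1), q*(p-1)).
p*(q-1) = 5*42 = 210
q*(p-1) = 43*4 = 172
min(210, 172) = 172

172


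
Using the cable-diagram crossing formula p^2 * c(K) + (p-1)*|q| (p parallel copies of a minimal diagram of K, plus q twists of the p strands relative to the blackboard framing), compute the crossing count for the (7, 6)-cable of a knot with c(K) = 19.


Step 1: Each of the c(K) crossings of the companion diagram becomes p*p = p^2 crossings among the p parallel strands, and each of the |q| twists s_1 s_2 ... s_(p-1) adds (p-1) crossings.
  Crossings = p^2 * c(K) + (p-1)*|q|
Step 2: = 7^2 * 19 + (7-1)*6
Step 3: = 49*19 + 6*6
Step 4: = 931 + 36 = 967

967


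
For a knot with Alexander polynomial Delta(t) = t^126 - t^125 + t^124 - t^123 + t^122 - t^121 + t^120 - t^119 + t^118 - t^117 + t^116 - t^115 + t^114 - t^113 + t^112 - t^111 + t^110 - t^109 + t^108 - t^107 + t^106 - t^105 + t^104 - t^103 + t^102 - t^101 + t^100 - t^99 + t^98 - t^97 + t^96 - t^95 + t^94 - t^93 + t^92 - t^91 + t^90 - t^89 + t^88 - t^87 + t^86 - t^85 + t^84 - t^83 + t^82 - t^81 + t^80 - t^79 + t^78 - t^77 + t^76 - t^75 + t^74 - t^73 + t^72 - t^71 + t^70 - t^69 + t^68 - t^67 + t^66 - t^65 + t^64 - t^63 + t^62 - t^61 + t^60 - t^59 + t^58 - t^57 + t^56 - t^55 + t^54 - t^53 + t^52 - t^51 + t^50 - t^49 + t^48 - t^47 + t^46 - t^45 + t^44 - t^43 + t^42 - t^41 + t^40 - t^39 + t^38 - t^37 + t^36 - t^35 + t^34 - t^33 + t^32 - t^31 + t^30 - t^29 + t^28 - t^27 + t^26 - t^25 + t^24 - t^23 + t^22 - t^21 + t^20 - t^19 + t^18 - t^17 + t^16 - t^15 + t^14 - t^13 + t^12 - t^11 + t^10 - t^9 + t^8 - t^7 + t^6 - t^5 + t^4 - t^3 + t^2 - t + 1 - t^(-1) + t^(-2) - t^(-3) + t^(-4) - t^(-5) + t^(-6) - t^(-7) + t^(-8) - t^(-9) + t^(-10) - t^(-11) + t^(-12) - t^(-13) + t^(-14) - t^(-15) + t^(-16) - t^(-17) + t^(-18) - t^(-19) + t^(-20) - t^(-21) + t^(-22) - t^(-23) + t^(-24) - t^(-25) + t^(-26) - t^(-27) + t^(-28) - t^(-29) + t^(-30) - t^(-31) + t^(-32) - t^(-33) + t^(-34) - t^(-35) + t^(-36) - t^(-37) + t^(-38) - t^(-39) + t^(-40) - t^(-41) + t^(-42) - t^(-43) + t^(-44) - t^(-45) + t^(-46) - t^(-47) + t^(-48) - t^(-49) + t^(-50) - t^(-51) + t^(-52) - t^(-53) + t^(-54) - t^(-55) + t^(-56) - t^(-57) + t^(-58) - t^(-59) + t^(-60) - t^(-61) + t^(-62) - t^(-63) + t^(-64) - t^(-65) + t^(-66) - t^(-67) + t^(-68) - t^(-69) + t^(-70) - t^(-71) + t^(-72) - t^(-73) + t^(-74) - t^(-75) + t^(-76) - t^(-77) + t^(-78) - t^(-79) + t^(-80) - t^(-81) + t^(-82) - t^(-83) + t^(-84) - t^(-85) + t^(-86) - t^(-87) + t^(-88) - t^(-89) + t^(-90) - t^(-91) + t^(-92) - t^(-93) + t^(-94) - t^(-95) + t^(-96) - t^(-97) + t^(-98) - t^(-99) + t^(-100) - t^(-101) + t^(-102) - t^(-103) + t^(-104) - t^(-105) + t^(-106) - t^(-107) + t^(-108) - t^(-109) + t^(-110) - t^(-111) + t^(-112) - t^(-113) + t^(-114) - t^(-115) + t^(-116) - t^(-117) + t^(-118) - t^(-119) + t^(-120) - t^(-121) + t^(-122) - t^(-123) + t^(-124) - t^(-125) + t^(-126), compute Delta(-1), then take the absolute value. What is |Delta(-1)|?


Step 1: The polynomial has 253 terms with alternating signs, exponents from 126 down to -126.
Step 2: Substitute t = -1. The i-th term has coefficient (-1)^i and exponent (m-i),
  so its value is (-1)^i * (-1)^(m-i) = (-1)^m = 1 for every i.
Step 3: All 253 terms equal 1, so Delta(-1) = 253 * (1) = 253
Step 4: |Delta(-1)| = 253

253


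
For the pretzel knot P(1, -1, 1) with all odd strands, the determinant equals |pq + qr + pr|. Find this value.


Step 1: Compute pq + qr + pr.
pq = 1*(-1) = -1
qr = (-1)*1 = -1
pr = 1*1 = 1
pq + qr + pr = -1 + (-1) + 1 = -1
Step 2: Take absolute value.
det(P(1,-1,1)) = |-1| = 1

1


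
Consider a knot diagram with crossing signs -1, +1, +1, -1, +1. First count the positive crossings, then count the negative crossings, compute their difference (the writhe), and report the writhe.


Step 1: Count positive crossings (+1).
Positive crossings: 3
Step 2: Count negative crossings (-1).
Negative crossings: 2
Step 3: Writhe = (positive) - (negative)
w = 3 - 2 = 1
Step 4: |w| = 1, and w is positive

1


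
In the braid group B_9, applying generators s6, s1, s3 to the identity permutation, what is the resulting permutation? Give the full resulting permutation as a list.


Starting with identity [1, 2, 3, 4, 5, 6, 7, 8, 9].
Apply generators in sequence:
  After s6: [1, 2, 3, 4, 5, 7, 6, 8, 9]
  After s1: [2, 1, 3, 4, 5, 7, 6, 8, 9]
  After s3: [2, 1, 4, 3, 5, 7, 6, 8, 9]
Final permutation: [2, 1, 4, 3, 5, 7, 6, 8, 9]

[2, 1, 4, 3, 5, 7, 6, 8, 9]


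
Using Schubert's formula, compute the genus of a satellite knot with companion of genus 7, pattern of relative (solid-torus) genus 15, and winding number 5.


Schubert: g(satellite) = g_rel(pattern) + |winding| * g(companion),
where g_rel(pattern) is the genus of the pattern relative to the solid torus.
= 15 + 5 * 7
= 15 + 35 = 50

50


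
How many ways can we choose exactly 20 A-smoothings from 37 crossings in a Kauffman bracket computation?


We choose which 20 of 37 crossings get A-smoothings.
C(37, 20) = 37! / (20! * 17!)
= 15905368710

15905368710


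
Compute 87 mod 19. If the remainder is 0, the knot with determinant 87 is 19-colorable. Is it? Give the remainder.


Step 1: A knot is p-colorable if and only if p divides its determinant.
Step 2: Compute 87 mod 19.
87 = 4 * 19 + 11
Step 3: 87 mod 19 = 11
Step 4: The knot is 19-colorable: no

11


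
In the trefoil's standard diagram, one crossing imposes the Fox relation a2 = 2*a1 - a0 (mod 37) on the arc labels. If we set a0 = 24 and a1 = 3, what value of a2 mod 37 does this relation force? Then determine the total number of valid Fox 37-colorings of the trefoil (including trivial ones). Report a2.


Step 1: Apply the given crossing relation 2*a1 - a0 - a2 = 0 (mod 37).
  a2 = 2*a1 - a0 mod 37
  a2 = 2*3 - 24 mod 37
  a2 = 6 - 24 mod 37
  a2 = -18 mod 37 = 19
Step 2: The trefoil has determinant 3.
  Number of Fox p-colorings (p prime) is p^2 if p = 3, else p.
  Since 37 does not divide 3, only trivial (constant) colorings exist.
  (So the trial a0 = 24, a1 = 3 with a0 != a1 does NOT extend to a valid coloring of the whole trefoil: the other two crossing relations require 3*(a1 - a0) = 0 (mod 37), which fails.)
  Total colorings = 37
Step 3: a2 = 19, total Fox 37-colorings = 37

19


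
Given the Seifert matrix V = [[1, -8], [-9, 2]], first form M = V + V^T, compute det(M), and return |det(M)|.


Step 1: Form V + V^T where V = [[1, -8], [-9, 2]]
  V^T = [[1, -9], [-8, 2]]
  V + V^T = [[2, -17], [-17, 4]]
Step 2: det(V + V^T) = 2*4 - (-17)*(-17)
  = 8 - 289 = -281
Step 3: Knot determinant = |det(V + V^T)| = |-281| = 281

281


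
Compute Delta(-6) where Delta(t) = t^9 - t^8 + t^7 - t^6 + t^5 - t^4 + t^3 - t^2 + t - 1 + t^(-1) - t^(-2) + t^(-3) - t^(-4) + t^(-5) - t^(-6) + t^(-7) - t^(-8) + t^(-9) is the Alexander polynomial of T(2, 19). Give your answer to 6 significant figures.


Substituting t = -6 into Delta(t) = t^9 - t^8 + t^7 - t^6 + t^5 - t^4 + t^3 - t^2 + t - 1 + t^(-1) - t^(-2) + t^(-3) - t^(-4) + t^(-5) - t^(-6) + t^(-7) - t^(-8) + t^(-9):
Term values: (-10077696) + (-1679616) + (-279936) + (-46656) + (-7776) + (-1296) + (-216) + (-36) + (-6) + (-1) + (-0.166667) + (-0.0277778) + (-0.00462963) + (-0.000771605) + (-0.000128601) + (-2.14335e-05) + (-3.57225e-06) + (-5.95374e-07) + (-9.9229e-08)
Sum = -12093235.2
Rounded to 6 significant figures: -1.20932e+07

-1.20932e+07


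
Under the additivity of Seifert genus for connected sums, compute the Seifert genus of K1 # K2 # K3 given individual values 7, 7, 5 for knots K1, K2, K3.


The Seifert genus is additive under connected sum.
Seifert genus(K1 # K2 # K3) = (7) + (7) + (5)
= 19

19


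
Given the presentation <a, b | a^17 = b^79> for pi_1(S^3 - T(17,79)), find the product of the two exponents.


The relation is a^17 = b^79.
Product of exponents = 17 * 79
= 1343

1343


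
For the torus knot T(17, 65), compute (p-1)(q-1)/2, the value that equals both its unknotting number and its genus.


For a torus knot T(p,q), both the unknotting number and genus equal (p-1)(q-1)/2.
= (17-1)(65-1)/2
= 16*64/2
= 1024/2 = 512

512


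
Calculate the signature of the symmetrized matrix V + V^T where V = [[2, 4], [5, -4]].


Step 1: V + V^T = [[4, 9], [9, -8]]
Step 2: trace = -4, det = -113
Step 3: Discriminant = (-4)^2 - 4*(-113) = 468
Step 4: Eigenvalues: 8.81665, -12.8167
Step 5: Signature = (# positive eigenvalues) - (# negative eigenvalues) = 0

0


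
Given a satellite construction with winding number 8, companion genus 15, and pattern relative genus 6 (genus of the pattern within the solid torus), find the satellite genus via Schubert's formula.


Schubert: g(satellite) = g_rel(pattern) + |winding| * g(companion),
where g_rel(pattern) is the genus of the pattern relative to the solid torus.
= 6 + 8 * 15
= 6 + 120 = 126

126


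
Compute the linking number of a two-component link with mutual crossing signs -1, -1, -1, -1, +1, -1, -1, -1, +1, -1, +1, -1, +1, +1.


Step 1: Count positive crossings: 5
Step 2: Count negative crossings: 9
Step 3: Sum of signs = 5 - 9 = -4
Step 4: Linking number = sum/2 = -4/2 = -2

-2


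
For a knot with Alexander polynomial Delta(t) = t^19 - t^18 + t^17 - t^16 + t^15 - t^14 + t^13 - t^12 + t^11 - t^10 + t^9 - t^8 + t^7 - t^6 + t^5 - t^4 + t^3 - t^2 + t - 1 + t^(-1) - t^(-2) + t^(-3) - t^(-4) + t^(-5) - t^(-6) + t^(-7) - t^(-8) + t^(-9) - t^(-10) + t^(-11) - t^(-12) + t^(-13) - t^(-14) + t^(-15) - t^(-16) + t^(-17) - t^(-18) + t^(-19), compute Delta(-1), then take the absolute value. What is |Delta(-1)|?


Step 1: The polynomial has 39 terms with alternating signs, exponents from 19 down to -19.
Step 2: Substitute t = -1. The i-th term has coefficient (-1)^i and exponent (m-i),
  so its value is (-1)^i * (-1)^(m-i) = (-1)^m = -1 for every i.
Step 3: All 39 terms equal -1, so Delta(-1) = 39 * (-1) = -39
Step 4: |Delta(-1)| = 39

39


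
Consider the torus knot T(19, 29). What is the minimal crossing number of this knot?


For a torus knot T(p, q) with gcd(p,q)=1,
the crossing number is min(p*(q-1), q*(p-1)).
p*(q-1) = 19*28 = 532
q*(p-1) = 29*18 = 522
min(532, 522) = 522

522


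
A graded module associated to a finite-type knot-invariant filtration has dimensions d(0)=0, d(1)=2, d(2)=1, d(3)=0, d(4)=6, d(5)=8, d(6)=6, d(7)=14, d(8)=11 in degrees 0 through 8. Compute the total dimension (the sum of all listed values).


Total dimension = d(0) + d(1) + ... + d(8)
= 0 + 2 + 1 + 0 + 6 + 8 + 6 + 14 + 11
= 48

48


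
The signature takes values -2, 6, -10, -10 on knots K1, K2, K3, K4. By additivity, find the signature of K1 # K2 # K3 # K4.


The signature is additive under connected sum.
signature(K1 # K2 # K3 # K4) = (-2) + (6) + (-10) + (-10)
= -16

-16


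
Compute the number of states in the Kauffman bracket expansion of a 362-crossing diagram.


Each crossing contributes 2 choices (A-smoothing or B-smoothing).
Total states = 2^362 = 9394170331095332911557922387157348109502730195633279482829163886128836100458433773854795993539074812127739904

9394170331095332911557922387157348109502730195633279482829163886128836100458433773854795993539074812127739904
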